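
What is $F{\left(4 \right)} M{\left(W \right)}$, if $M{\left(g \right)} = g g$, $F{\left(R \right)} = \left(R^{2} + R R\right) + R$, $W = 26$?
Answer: $24336$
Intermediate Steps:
$F{\left(R \right)} = R + 2 R^{2}$ ($F{\left(R \right)} = \left(R^{2} + R^{2}\right) + R = 2 R^{2} + R = R + 2 R^{2}$)
$M{\left(g \right)} = g^{2}$
$F{\left(4 \right)} M{\left(W \right)} = 4 \left(1 + 2 \cdot 4\right) 26^{2} = 4 \left(1 + 8\right) 676 = 4 \cdot 9 \cdot 676 = 36 \cdot 676 = 24336$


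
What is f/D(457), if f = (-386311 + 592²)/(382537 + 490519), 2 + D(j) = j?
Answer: -5121/56748640 ≈ -9.0240e-5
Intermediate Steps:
D(j) = -2 + j
f = -35847/873056 (f = (-386311 + 350464)/873056 = -35847*1/873056 = -35847/873056 ≈ -0.041059)
f/D(457) = -35847/(873056*(-2 + 457)) = -35847/873056/455 = -35847/873056*1/455 = -5121/56748640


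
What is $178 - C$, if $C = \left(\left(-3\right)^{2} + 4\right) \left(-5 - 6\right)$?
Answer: $321$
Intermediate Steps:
$C = -143$ ($C = \left(9 + 4\right) \left(-11\right) = 13 \left(-11\right) = -143$)
$178 - C = 178 - -143 = 178 + 143 = 321$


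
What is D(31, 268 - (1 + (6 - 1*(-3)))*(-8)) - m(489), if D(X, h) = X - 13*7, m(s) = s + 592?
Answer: -1141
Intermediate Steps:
m(s) = 592 + s
D(X, h) = -91 + X (D(X, h) = X - 91 = -91 + X)
D(31, 268 - (1 + (6 - 1*(-3)))*(-8)) - m(489) = (-91 + 31) - (592 + 489) = -60 - 1*1081 = -60 - 1081 = -1141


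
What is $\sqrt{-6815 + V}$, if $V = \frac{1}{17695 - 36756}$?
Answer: $\frac{2 i \sqrt{12632844631}}{2723} \approx 82.553 i$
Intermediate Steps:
$V = - \frac{1}{19061}$ ($V = \frac{1}{-19061} = - \frac{1}{19061} \approx -5.2463 \cdot 10^{-5}$)
$\sqrt{-6815 + V} = \sqrt{-6815 - \frac{1}{19061}} = \sqrt{- \frac{129900716}{19061}} = \frac{2 i \sqrt{12632844631}}{2723}$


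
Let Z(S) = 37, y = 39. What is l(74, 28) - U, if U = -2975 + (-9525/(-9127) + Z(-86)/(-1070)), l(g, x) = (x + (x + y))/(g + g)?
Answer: 2149695363501/722675860 ≈ 2974.6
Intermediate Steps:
l(g, x) = (39 + 2*x)/(2*g) (l(g, x) = (x + (x + 39))/(g + g) = (x + (39 + x))/((2*g)) = (39 + 2*x)*(1/(2*g)) = (39 + 2*x)/(2*g))
U = -29043668699/9765890 (U = -2975 + (-9525/(-9127) + 37/(-1070)) = -2975 + (-9525*(-1/9127) + 37*(-1/1070)) = -2975 + (9525/9127 - 37/1070) = -2975 + 9854051/9765890 = -29043668699/9765890 ≈ -2974.0)
l(74, 28) - U = (39/2 + 28)/74 - 1*(-29043668699/9765890) = (1/74)*(95/2) + 29043668699/9765890 = 95/148 + 29043668699/9765890 = 2149695363501/722675860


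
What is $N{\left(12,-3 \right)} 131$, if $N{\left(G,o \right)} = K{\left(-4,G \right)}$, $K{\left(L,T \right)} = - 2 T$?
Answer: $-3144$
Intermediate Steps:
$N{\left(G,o \right)} = - 2 G$
$N{\left(12,-3 \right)} 131 = \left(-2\right) 12 \cdot 131 = \left(-24\right) 131 = -3144$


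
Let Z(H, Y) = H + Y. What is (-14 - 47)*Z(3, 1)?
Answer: -244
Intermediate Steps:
(-14 - 47)*Z(3, 1) = (-14 - 47)*(3 + 1) = -61*4 = -244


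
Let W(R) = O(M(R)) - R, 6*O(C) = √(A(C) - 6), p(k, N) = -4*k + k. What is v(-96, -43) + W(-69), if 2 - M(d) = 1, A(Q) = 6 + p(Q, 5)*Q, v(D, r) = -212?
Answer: -143 + I*√3/6 ≈ -143.0 + 0.28868*I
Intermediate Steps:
p(k, N) = -3*k
A(Q) = 6 - 3*Q² (A(Q) = 6 + (-3*Q)*Q = 6 - 3*Q²)
M(d) = 1 (M(d) = 2 - 1*1 = 2 - 1 = 1)
O(C) = √3*√(-C²)/6 (O(C) = √((6 - 3*C²) - 6)/6 = √(-3*C²)/6 = (√3*√(-C²))/6 = √3*√(-C²)/6)
W(R) = -R + I*√3/6 (W(R) = √3*√(-1*1²)/6 - R = √3*√(-1*1)/6 - R = √3*√(-1)/6 - R = √3*I/6 - R = I*√3/6 - R = -R + I*√3/6)
v(-96, -43) + W(-69) = -212 + (-1*(-69) + I*√3/6) = -212 + (69 + I*√3/6) = -143 + I*√3/6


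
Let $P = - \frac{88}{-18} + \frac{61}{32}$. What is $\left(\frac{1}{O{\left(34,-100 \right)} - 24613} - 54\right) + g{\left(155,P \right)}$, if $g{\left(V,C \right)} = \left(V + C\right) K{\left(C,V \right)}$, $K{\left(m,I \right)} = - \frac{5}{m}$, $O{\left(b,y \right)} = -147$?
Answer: $- \frac{8385297837}{48455320} \approx -173.05$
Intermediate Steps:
$P = \frac{1957}{288}$ ($P = \left(-88\right) \left(- \frac{1}{18}\right) + 61 \cdot \frac{1}{32} = \frac{44}{9} + \frac{61}{32} = \frac{1957}{288} \approx 6.7951$)
$g{\left(V,C \right)} = - \frac{5 \left(C + V\right)}{C}$ ($g{\left(V,C \right)} = \left(V + C\right) \left(- \frac{5}{C}\right) = \left(C + V\right) \left(- \frac{5}{C}\right) = - \frac{5 \left(C + V\right)}{C}$)
$\left(\frac{1}{O{\left(34,-100 \right)} - 24613} - 54\right) + g{\left(155,P \right)} = \left(\frac{1}{-147 - 24613} - 54\right) - \left(5 + \frac{775}{\frac{1957}{288}}\right) = \left(\frac{1}{-24760} - 54\right) - \left(5 + 775 \cdot \frac{288}{1957}\right) = \left(- \frac{1}{24760} - 54\right) - \frac{232985}{1957} = - \frac{1337041}{24760} - \frac{232985}{1957} = - \frac{8385297837}{48455320}$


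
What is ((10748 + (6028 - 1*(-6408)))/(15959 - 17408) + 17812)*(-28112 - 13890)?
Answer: -747467592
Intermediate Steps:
((10748 + (6028 - 1*(-6408)))/(15959 - 17408) + 17812)*(-28112 - 13890) = ((10748 + (6028 + 6408))/(-1449) + 17812)*(-42002) = ((10748 + 12436)*(-1/1449) + 17812)*(-42002) = (23184*(-1/1449) + 17812)*(-42002) = (-16 + 17812)*(-42002) = 17796*(-42002) = -747467592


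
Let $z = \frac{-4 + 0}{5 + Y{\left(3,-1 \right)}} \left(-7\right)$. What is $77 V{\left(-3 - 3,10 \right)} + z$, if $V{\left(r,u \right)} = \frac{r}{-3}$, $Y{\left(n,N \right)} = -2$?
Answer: $\frac{490}{3} \approx 163.33$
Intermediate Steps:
$V{\left(r,u \right)} = - \frac{r}{3}$ ($V{\left(r,u \right)} = r \left(- \frac{1}{3}\right) = - \frac{r}{3}$)
$z = \frac{28}{3}$ ($z = \frac{-4 + 0}{5 - 2} \left(-7\right) = - \frac{4}{3} \left(-7\right) = \left(-4\right) \frac{1}{3} \left(-7\right) = \left(- \frac{4}{3}\right) \left(-7\right) = \frac{28}{3} \approx 9.3333$)
$77 V{\left(-3 - 3,10 \right)} + z = 77 \left(- \frac{-3 - 3}{3}\right) + \frac{28}{3} = 77 \left(\left(- \frac{1}{3}\right) \left(-6\right)\right) + \frac{28}{3} = 77 \cdot 2 + \frac{28}{3} = 154 + \frac{28}{3} = \frac{490}{3}$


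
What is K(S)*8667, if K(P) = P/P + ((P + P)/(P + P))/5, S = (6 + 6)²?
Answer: 52002/5 ≈ 10400.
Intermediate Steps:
S = 144 (S = 12² = 144)
K(P) = 6/5 (K(P) = 1 + ((2*P)/((2*P)))*(⅕) = 1 + ((2*P)*(1/(2*P)))*(⅕) = 1 + 1*(⅕) = 1 + ⅕ = 6/5)
K(S)*8667 = (6/5)*8667 = 52002/5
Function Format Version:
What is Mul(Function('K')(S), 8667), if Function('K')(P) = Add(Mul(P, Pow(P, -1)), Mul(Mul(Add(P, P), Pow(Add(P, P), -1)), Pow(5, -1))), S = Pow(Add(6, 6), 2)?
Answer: Rational(52002, 5) ≈ 10400.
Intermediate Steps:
S = 144 (S = Pow(12, 2) = 144)
Function('K')(P) = Rational(6, 5) (Function('K')(P) = Add(1, Mul(Mul(Mul(2, P), Pow(Mul(2, P), -1)), Rational(1, 5))) = Add(1, Mul(Mul(Mul(2, P), Mul(Rational(1, 2), Pow(P, -1))), Rational(1, 5))) = Add(1, Mul(1, Rational(1, 5))) = Add(1, Rational(1, 5)) = Rational(6, 5))
Mul(Function('K')(S), 8667) = Mul(Rational(6, 5), 8667) = Rational(52002, 5)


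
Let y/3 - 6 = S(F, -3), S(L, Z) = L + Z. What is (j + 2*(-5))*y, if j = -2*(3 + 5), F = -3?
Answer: 0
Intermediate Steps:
y = 0 (y = 18 + 3*(-3 - 3) = 18 + 3*(-6) = 18 - 18 = 0)
j = -16 (j = -2*8 = -16)
(j + 2*(-5))*y = (-16 + 2*(-5))*0 = (-16 - 10)*0 = -26*0 = 0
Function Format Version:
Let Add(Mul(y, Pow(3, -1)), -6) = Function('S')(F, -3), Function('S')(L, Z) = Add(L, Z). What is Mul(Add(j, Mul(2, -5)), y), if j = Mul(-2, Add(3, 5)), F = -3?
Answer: 0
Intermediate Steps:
y = 0 (y = Add(18, Mul(3, Add(-3, -3))) = Add(18, Mul(3, -6)) = Add(18, -18) = 0)
j = -16 (j = Mul(-2, 8) = -16)
Mul(Add(j, Mul(2, -5)), y) = Mul(Add(-16, Mul(2, -5)), 0) = Mul(Add(-16, -10), 0) = Mul(-26, 0) = 0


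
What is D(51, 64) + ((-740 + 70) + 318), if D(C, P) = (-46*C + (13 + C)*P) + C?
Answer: 1449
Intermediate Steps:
D(C, P) = -45*C + P*(13 + C) (D(C, P) = (-46*C + P*(13 + C)) + C = -45*C + P*(13 + C))
D(51, 64) + ((-740 + 70) + 318) = (-45*51 + 13*64 + 51*64) + ((-740 + 70) + 318) = (-2295 + 832 + 3264) + (-670 + 318) = 1801 - 352 = 1449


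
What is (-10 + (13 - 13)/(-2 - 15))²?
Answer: 100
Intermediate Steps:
(-10 + (13 - 13)/(-2 - 15))² = (-10 + 0/(-17))² = (-10 + 0*(-1/17))² = (-10 + 0)² = (-10)² = 100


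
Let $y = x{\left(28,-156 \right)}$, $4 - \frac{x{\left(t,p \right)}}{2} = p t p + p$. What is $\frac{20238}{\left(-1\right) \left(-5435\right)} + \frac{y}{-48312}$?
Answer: $\frac{17178082}{538065} \approx 31.926$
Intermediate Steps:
$x{\left(t,p \right)} = 8 - 2 p - 2 t p^{2}$ ($x{\left(t,p \right)} = 8 - 2 \left(p t p + p\right) = 8 - 2 \left(t p^{2} + p\right) = 8 - 2 \left(p + t p^{2}\right) = 8 - \left(2 p + 2 t p^{2}\right) = 8 - 2 p - 2 t p^{2}$)
$y = -1362496$ ($y = 8 - -312 - 56 \left(-156\right)^{2} = 8 + 312 - 56 \cdot 24336 = 8 + 312 - 1362816 = -1362496$)
$\frac{20238}{\left(-1\right) \left(-5435\right)} + \frac{y}{-48312} = \frac{20238}{\left(-1\right) \left(-5435\right)} - \frac{1362496}{-48312} = \frac{20238}{5435} - - \frac{2792}{99} = 20238 \cdot \frac{1}{5435} + \frac{2792}{99} = \frac{20238}{5435} + \frac{2792}{99} = \frac{17178082}{538065}$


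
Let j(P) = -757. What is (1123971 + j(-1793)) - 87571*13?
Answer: -15209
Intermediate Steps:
(1123971 + j(-1793)) - 87571*13 = (1123971 - 757) - 87571*13 = 1123214 - 1138423 = -15209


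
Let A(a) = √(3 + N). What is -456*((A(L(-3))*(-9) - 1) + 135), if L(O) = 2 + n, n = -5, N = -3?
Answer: -61104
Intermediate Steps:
L(O) = -3 (L(O) = 2 - 5 = -3)
A(a) = 0 (A(a) = √(3 - 3) = √0 = 0)
-456*((A(L(-3))*(-9) - 1) + 135) = -456*((0*(-9) - 1) + 135) = -456*((0 - 1) + 135) = -456*(-1 + 135) = -456*134 = -61104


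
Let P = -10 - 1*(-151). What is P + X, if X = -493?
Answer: -352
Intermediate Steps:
P = 141 (P = -10 + 151 = 141)
P + X = 141 - 493 = -352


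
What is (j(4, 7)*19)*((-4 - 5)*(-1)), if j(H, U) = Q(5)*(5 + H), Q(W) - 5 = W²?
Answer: 46170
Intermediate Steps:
Q(W) = 5 + W²
j(H, U) = 150 + 30*H (j(H, U) = (5 + 5²)*(5 + H) = (5 + 25)*(5 + H) = 30*(5 + H) = 150 + 30*H)
(j(4, 7)*19)*((-4 - 5)*(-1)) = ((150 + 30*4)*19)*((-4 - 5)*(-1)) = ((150 + 120)*19)*(-9*(-1)) = (270*19)*9 = 5130*9 = 46170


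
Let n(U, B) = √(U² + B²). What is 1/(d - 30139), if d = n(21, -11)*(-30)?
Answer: -30139/907853521 + 30*√562/907853521 ≈ -3.2415e-5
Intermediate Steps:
n(U, B) = √(B² + U²)
d = -30*√562 (d = √((-11)² + 21²)*(-30) = √(121 + 441)*(-30) = √562*(-30) = -30*√562 ≈ -711.20)
1/(d - 30139) = 1/(-30*√562 - 30139) = 1/(-30139 - 30*√562)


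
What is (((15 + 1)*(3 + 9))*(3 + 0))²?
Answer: 331776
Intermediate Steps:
(((15 + 1)*(3 + 9))*(3 + 0))² = ((16*12)*3)² = (192*3)² = 576² = 331776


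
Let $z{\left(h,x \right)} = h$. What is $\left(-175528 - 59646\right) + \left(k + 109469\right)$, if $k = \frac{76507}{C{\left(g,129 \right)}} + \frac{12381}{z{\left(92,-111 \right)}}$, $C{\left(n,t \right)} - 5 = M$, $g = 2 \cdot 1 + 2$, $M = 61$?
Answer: $- \frac{377712485}{3036} \approx -1.2441 \cdot 10^{5}$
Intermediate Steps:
$g = 4$ ($g = 2 + 2 = 4$)
$C{\left(n,t \right)} = 66$ ($C{\left(n,t \right)} = 5 + 61 = 66$)
$k = \frac{3927895}{3036}$ ($k = \frac{76507}{66} + \frac{12381}{92} = \frac{3927895}{3036} \approx 1293.8$)
$\left(-175528 - 59646\right) + \left(k + 109469\right) = \left(-175528 - 59646\right) + \left(\frac{3927895}{3036} + 109469\right) = -235174 + \frac{336275779}{3036} = - \frac{377712485}{3036}$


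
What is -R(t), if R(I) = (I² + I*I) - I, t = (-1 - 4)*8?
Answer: -3240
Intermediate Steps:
t = -40 (t = -5*8 = -40)
R(I) = -I + 2*I² (R(I) = (I² + I²) - I = 2*I² - I = -I + 2*I²)
-R(t) = -(-40)*(-1 + 2*(-40)) = -(-40)*(-1 - 80) = -(-40)*(-81) = -1*3240 = -3240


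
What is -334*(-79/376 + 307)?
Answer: -19263951/188 ≈ -1.0247e+5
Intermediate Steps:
-334*(-79/376 + 307) = -334*115353/376 = -19263951/188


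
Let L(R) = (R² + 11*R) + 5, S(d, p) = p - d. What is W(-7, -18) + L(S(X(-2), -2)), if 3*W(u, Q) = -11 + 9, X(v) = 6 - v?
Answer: -17/3 ≈ -5.6667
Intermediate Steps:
W(u, Q) = -⅔ (W(u, Q) = (-11 + 9)/3 = (⅓)*(-2) = -⅔)
L(R) = 5 + R² + 11*R
W(-7, -18) + L(S(X(-2), -2)) = -⅔ + (5 + (-2 - (6 - 1*(-2)))² + 11*(-2 - (6 - 1*(-2)))) = -⅔ + (5 + (-2 - (6 + 2))² + 11*(-2 - (6 + 2))) = -⅔ + (5 + (-2 - 1*8)² + 11*(-2 - 1*8)) = -⅔ + (5 + (-2 - 8)² + 11*(-2 - 8)) = -⅔ + (5 + (-10)² + 11*(-10)) = -⅔ + (5 + 100 - 110) = -⅔ - 5 = -17/3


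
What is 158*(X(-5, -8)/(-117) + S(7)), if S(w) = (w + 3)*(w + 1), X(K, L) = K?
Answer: 1479670/117 ≈ 12647.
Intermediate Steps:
S(w) = (1 + w)*(3 + w) (S(w) = (3 + w)*(1 + w) = (1 + w)*(3 + w))
158*(X(-5, -8)/(-117) + S(7)) = 158*(-5/(-117) + (3 + 7**2 + 4*7)) = 158*(-5*(-1/117) + (3 + 49 + 28)) = 158*(5/117 + 80) = 158*(9365/117) = 1479670/117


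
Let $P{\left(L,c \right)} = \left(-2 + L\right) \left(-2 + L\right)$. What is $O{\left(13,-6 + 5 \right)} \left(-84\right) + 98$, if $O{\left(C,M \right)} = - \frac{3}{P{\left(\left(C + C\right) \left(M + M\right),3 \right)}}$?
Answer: $\frac{7945}{81} \approx 98.086$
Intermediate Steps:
$P{\left(L,c \right)} = \left(-2 + L\right)^{2}$
$O{\left(C,M \right)} = - \frac{3}{\left(-2 + 4 C M\right)^{2}}$ ($O{\left(C,M \right)} = - \frac{3}{\left(-2 + \left(C + C\right) \left(M + M\right)\right)^{2}} = - \frac{3}{\left(-2 + 2 C 2 M\right)^{2}} = - \frac{3}{\left(-2 + 4 C M\right)^{2}}$)
$O{\left(13,-6 + 5 \right)} \left(-84\right) + 98 = - \frac{3}{4 \left(-1 + 2 \cdot 13 \left(-6 + 5\right)\right)^{2}} \left(-84\right) + 98 = - \frac{3}{4 \left(-1 + 2 \cdot 13 \left(-1\right)\right)^{2}} \left(-84\right) + 98 = - \frac{3}{4 \left(-1 - 26\right)^{2}} \left(-84\right) + 98 = - \frac{3}{4 \cdot 729} \left(-84\right) + 98 = \left(- \frac{3}{4}\right) \frac{1}{729} \left(-84\right) + 98 = \left(- \frac{1}{972}\right) \left(-84\right) + 98 = \frac{7}{81} + 98 = \frac{7945}{81}$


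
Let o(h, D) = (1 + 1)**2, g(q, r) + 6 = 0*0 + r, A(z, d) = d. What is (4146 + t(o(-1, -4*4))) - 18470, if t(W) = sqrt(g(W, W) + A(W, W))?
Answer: -14324 + sqrt(2) ≈ -14323.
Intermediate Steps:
g(q, r) = -6 + r (g(q, r) = -6 + (0*0 + r) = -6 + (0 + r) = -6 + r)
o(h, D) = 4 (o(h, D) = 2**2 = 4)
t(W) = sqrt(-6 + 2*W) (t(W) = sqrt((-6 + W) + W) = sqrt(-6 + 2*W))
(4146 + t(o(-1, -4*4))) - 18470 = (4146 + sqrt(-6 + 2*4)) - 18470 = (4146 + sqrt(-6 + 8)) - 18470 = (4146 + sqrt(2)) - 18470 = -14324 + sqrt(2)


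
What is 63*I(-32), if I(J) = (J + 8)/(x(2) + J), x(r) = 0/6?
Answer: 189/4 ≈ 47.250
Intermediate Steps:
x(r) = 0 (x(r) = 0*(1/6) = 0)
I(J) = (8 + J)/J (I(J) = (J + 8)/(0 + J) = (8 + J)/J)
63*I(-32) = 63*((8 - 32)/(-32)) = 63*(-1/32*(-24)) = 63*(3/4) = 189/4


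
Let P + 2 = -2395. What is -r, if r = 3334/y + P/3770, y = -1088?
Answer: 3794279/1025440 ≈ 3.7001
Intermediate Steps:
P = -2397 (P = -2 - 2395 = -2397)
r = -3794279/1025440 (r = 3334/(-1088) - 2397/3770 = 3334*(-1/1088) - 2397*1/3770 = -1667/544 - 2397/3770 = -3794279/1025440 ≈ -3.7001)
-r = -1*(-3794279/1025440) = 3794279/1025440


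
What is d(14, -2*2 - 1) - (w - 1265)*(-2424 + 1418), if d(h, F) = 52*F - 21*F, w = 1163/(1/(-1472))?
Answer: -1723480361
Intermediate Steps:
w = -1711936 (w = 1163/(-1/1472) = 1163*(-1472) = -1711936)
d(h, F) = 31*F
d(14, -2*2 - 1) - (w - 1265)*(-2424 + 1418) = 31*(-2*2 - 1) - (-1711936 - 1265)*(-2424 + 1418) = 31*(-4 - 1) - (-1713201)*(-1006) = 31*(-5) - 1*1723480206 = -155 - 1723480206 = -1723480361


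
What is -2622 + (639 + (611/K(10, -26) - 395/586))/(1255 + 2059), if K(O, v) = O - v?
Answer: -91647908699/34956072 ≈ -2621.8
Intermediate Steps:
-2622 + (639 + (611/K(10, -26) - 395/586))/(1255 + 2059) = -2622 + (639 + (611/(10 - 1*(-26)) - 395/586))/(1255 + 2059) = -2622 + (639 + (611/(10 + 26) - 395*1/586))/3314 = -2622 + (639 + (611/36 - 395/586))*(1/3314) = -2622 + (639 + 171913/10548)*(1/3314) = -2622 + (6912085/10548)*(1/3314) = -2622 + 6912085/34956072 = -91647908699/34956072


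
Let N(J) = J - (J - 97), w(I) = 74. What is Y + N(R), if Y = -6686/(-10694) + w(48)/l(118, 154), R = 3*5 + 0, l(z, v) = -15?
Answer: 7434352/80205 ≈ 92.692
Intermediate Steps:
R = 15 (R = 15 + 0 = 15)
N(J) = 97 (N(J) = J - (-97 + J) = J + (97 - J) = 97)
Y = -345533/80205 (Y = -6686/(-10694) + 74/(-15) = -6686*(-1/10694) + 74*(-1/15) = 3343/5347 - 74/15 = -345533/80205 ≈ -4.3081)
Y + N(R) = -345533/80205 + 97 = 7434352/80205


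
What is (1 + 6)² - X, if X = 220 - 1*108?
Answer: -63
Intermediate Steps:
X = 112 (X = 220 - 108 = 112)
(1 + 6)² - X = (1 + 6)² - 1*112 = 7² - 112 = 49 - 112 = -63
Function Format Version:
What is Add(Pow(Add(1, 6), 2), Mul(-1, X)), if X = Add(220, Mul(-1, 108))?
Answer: -63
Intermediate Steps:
X = 112 (X = Add(220, -108) = 112)
Add(Pow(Add(1, 6), 2), Mul(-1, X)) = Add(Pow(Add(1, 6), 2), Mul(-1, 112)) = Add(Pow(7, 2), -112) = Add(49, -112) = -63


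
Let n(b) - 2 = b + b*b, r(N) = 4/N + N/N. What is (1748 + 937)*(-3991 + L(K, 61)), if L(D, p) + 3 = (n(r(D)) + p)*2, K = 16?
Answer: -82963815/8 ≈ -1.0370e+7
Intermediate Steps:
r(N) = 1 + 4/N (r(N) = 4/N + 1 = 1 + 4/N)
n(b) = 2 + b + b² (n(b) = 2 + (b + b*b) = 2 + (b + b²) = 2 + b + b²)
L(D, p) = 1 + 2*p + 2*(4 + D)/D + 2*(4 + D)²/D² (L(D, p) = -3 + ((2 + (4 + D)/D + ((4 + D)/D)²) + p)*2 = -3 + ((2 + (4 + D)/D + (4 + D)²/D²) + p)*2 = -3 + (2 + p + (4 + D)/D + (4 + D)²/D²)*2 = -3 + (4 + 2*p + 2*(4 + D)/D + 2*(4 + D)²/D²) = 1 + 2*p + 2*(4 + D)/D + 2*(4 + D)²/D²)
(1748 + 937)*(-3991 + L(K, 61)) = (1748 + 937)*(-3991 + (5 + 2*61 + 24/16 + 32/16²)) = 2685*(-3991 + (5 + 122 + 24*(1/16) + 32*(1/256))) = 2685*(-3991 + (5 + 122 + 3/2 + ⅛)) = 2685*(-3991 + 1029/8) = 2685*(-30899/8) = -82963815/8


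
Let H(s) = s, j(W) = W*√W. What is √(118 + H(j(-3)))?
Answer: √(118 - 3*I*√3) ≈ 10.865 - 0.2391*I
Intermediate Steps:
j(W) = W^(3/2)
√(118 + H(j(-3))) = √(118 + (-3)^(3/2)) = √(118 - 3*I*√3)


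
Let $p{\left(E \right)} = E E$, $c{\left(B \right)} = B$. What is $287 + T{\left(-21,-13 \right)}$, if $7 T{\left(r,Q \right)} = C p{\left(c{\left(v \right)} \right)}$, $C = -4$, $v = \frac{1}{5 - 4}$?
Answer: $\frac{2005}{7} \approx 286.43$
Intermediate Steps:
$v = 1$ ($v = 1^{-1} = 1$)
$p{\left(E \right)} = E^{2}$
$T{\left(r,Q \right)} = - \frac{4}{7}$ ($T{\left(r,Q \right)} = \frac{\left(-4\right) 1^{2}}{7} = \frac{\left(-4\right) 1}{7} = \frac{1}{7} \left(-4\right) = - \frac{4}{7}$)
$287 + T{\left(-21,-13 \right)} = 287 - \frac{4}{7} = \frac{2005}{7}$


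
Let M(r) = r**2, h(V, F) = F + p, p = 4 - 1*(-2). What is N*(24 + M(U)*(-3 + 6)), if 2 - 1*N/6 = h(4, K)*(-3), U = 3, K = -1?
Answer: 5202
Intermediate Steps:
p = 6 (p = 4 + 2 = 6)
h(V, F) = 6 + F (h(V, F) = F + 6 = 6 + F)
N = 102 (N = 12 - 6*(6 - 1)*(-3) = 12 - 30*(-3) = 12 - 6*(-15) = 12 + 90 = 102)
N*(24 + M(U)*(-3 + 6)) = 102*(24 + 3**2*(-3 + 6)) = 102*(24 + 9*3) = 102*(24 + 27) = 102*51 = 5202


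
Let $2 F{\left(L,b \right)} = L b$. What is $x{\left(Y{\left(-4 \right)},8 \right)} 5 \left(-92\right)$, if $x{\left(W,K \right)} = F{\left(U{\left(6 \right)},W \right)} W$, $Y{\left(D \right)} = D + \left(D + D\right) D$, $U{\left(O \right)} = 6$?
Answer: $-1081920$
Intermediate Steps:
$Y{\left(D \right)} = D + 2 D^{2}$ ($Y{\left(D \right)} = D + 2 D D = D + 2 D^{2}$)
$F{\left(L,b \right)} = \frac{L b}{2}$
$x{\left(W,K \right)} = 3 W^{2}$ ($x{\left(W,K \right)} = \frac{1}{2} \cdot 6 W W = 3 W W = 3 W^{2}$)
$x{\left(Y{\left(-4 \right)},8 \right)} 5 \left(-92\right) = 3 \left(- 4 \left(1 + 2 \left(-4\right)\right)\right)^{2} \cdot 5 \left(-92\right) = 3 \left(- 4 \left(1 - 8\right)\right)^{2} \cdot 5 \left(-92\right) = 3 \left(\left(-4\right) \left(-7\right)\right)^{2} \cdot 5 \left(-92\right) = 3 \cdot 28^{2} \cdot 5 \left(-92\right) = 3 \cdot 784 \cdot 5 \left(-92\right) = 2352 \cdot 5 \left(-92\right) = 11760 \left(-92\right) = -1081920$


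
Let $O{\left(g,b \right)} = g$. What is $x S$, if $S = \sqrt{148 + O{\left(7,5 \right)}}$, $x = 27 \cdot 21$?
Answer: $567 \sqrt{155} \approx 7059.1$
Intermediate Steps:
$x = 567$
$S = \sqrt{155}$ ($S = \sqrt{148 + 7} = \sqrt{155} \approx 12.45$)
$x S = 567 \sqrt{155}$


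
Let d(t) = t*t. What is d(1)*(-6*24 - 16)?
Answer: -160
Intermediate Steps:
d(t) = t²
d(1)*(-6*24 - 16) = 1²*(-6*24 - 16) = 1*(-144 - 16) = 1*(-160) = -160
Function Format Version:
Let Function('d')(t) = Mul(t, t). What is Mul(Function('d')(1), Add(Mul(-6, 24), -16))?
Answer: -160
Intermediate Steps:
Function('d')(t) = Pow(t, 2)
Mul(Function('d')(1), Add(Mul(-6, 24), -16)) = Mul(Pow(1, 2), Add(Mul(-6, 24), -16)) = Mul(1, Add(-144, -16)) = Mul(1, -160) = -160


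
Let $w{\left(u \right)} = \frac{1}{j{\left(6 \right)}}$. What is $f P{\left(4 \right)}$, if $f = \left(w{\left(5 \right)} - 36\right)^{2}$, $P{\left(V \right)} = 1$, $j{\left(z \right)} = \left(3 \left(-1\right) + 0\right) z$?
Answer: $\frac{421201}{324} \approx 1300.0$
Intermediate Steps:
$j{\left(z \right)} = - 3 z$ ($j{\left(z \right)} = \left(-3 + 0\right) z = - 3 z$)
$w{\left(u \right)} = - \frac{1}{18}$ ($w{\left(u \right)} = \frac{1}{\left(-3\right) 6} = \frac{1}{-18} = - \frac{1}{18}$)
$f = \frac{421201}{324}$ ($f = \left(- \frac{1}{18} - 36\right)^{2} = \left(- \frac{649}{18}\right)^{2} = \frac{421201}{324} \approx 1300.0$)
$f P{\left(4 \right)} = \frac{421201}{324} \cdot 1 = \frac{421201}{324}$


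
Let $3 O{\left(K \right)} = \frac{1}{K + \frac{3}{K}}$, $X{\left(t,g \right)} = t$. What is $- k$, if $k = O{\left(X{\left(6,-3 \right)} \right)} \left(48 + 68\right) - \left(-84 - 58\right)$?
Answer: $- \frac{5770}{39} \approx -147.95$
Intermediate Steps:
$O{\left(K \right)} = \frac{1}{3 \left(K + \frac{3}{K}\right)}$
$k = \frac{5770}{39}$ ($k = \frac{1}{3} \cdot 6 \frac{1}{3 + 6^{2}} \left(48 + 68\right) - \left(-84 - 58\right) = \frac{1}{3} \cdot 6 \frac{1}{3 + 36} \cdot 116 - \left(-84 - 58\right) = \frac{1}{3} \cdot 6 \cdot \frac{1}{39} \cdot 116 - -142 = \frac{1}{3} \cdot 6 \cdot \frac{1}{39} \cdot 116 + 142 = \frac{2}{39} \cdot 116 + 142 = \frac{232}{39} + 142 = \frac{5770}{39} \approx 147.95$)
$- k = \left(-1\right) \frac{5770}{39} = - \frac{5770}{39}$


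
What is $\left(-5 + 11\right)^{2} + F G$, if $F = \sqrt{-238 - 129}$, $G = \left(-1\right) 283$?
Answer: $36 - 283 i \sqrt{367} \approx 36.0 - 5421.5 i$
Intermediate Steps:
$G = -283$
$F = i \sqrt{367}$ ($F = \sqrt{-367} = i \sqrt{367} \approx 19.157 i$)
$\left(-5 + 11\right)^{2} + F G = \left(-5 + 11\right)^{2} + i \sqrt{367} \left(-283\right) = 6^{2} - 283 i \sqrt{367} = 36 - 283 i \sqrt{367}$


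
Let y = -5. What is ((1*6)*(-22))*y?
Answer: 660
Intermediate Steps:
((1*6)*(-22))*y = ((1*6)*(-22))*(-5) = (6*(-22))*(-5) = -132*(-5) = 660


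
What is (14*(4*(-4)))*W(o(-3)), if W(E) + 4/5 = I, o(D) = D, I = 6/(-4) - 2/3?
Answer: 9968/15 ≈ 664.53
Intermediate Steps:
I = -13/6 (I = 6*(-¼) - 2*⅓ = -3/2 - ⅔ = -13/6 ≈ -2.1667)
W(E) = -89/30 (W(E) = -⅘ - 13/6 = -89/30)
(14*(4*(-4)))*W(o(-3)) = (14*(4*(-4)))*(-89/30) = (14*(-16))*(-89/30) = -224*(-89/30) = 9968/15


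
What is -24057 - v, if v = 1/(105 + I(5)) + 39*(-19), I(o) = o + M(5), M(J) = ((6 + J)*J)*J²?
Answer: -34624261/1485 ≈ -23316.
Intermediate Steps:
M(J) = J³*(6 + J) (M(J) = (J*(6 + J))*J² = J³*(6 + J))
I(o) = 1375 + o (I(o) = o + 5³*(6 + 5) = o + 125*11 = o + 1375 = 1375 + o)
v = -1100384/1485 (v = 1/(105 + (1375 + 5)) + 39*(-19) = 1/(105 + 1380) - 741 = 1/1485 - 741 = -1100384/1485 ≈ -741.00)
-24057 - v = -24057 - 1*(-1100384/1485) = -24057 + 1100384/1485 = -34624261/1485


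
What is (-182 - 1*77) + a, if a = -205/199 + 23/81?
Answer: -4186849/16119 ≈ -259.75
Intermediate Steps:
a = -12028/16119 (a = -205*1/199 + 23*(1/81) = -205/199 + 23/81 = -12028/16119 ≈ -0.74620)
(-182 - 1*77) + a = (-182 - 1*77) - 12028/16119 = (-182 - 77) - 12028/16119 = -259 - 12028/16119 = -4186849/16119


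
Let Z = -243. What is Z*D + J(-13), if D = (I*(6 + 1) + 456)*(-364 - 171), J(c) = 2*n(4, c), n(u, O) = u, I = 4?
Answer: 62922428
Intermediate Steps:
J(c) = 8 (J(c) = 2*4 = 8)
D = -258940 (D = (4*(6 + 1) + 456)*(-364 - 171) = (4*7 + 456)*(-535) = (28 + 456)*(-535) = 484*(-535) = -258940)
Z*D + J(-13) = -243*(-258940) + 8 = 62922420 + 8 = 62922428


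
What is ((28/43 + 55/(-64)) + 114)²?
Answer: 98066054025/7573504 ≈ 12949.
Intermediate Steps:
((28/43 + 55/(-64)) + 114)² = ((28*(1/43) + 55*(-1/64)) + 114)² = ((28/43 - 55/64) + 114)² = (-573/2752 + 114)² = (313155/2752)² = 98066054025/7573504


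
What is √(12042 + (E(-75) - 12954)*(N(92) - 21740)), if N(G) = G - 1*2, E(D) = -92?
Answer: √282457942 ≈ 16807.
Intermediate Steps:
N(G) = -2 + G (N(G) = G - 2 = -2 + G)
√(12042 + (E(-75) - 12954)*(N(92) - 21740)) = √(12042 + (-92 - 12954)*((-2 + 92) - 21740)) = √(12042 - 13046*(90 - 21740)) = √(12042 - 13046*(-21650)) = √(12042 + 282445900) = √282457942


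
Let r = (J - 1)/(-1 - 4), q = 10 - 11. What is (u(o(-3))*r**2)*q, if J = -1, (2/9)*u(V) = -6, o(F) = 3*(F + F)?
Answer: 108/25 ≈ 4.3200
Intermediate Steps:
o(F) = 6*F (o(F) = 3*(2*F) = 6*F)
u(V) = -27 (u(V) = (9/2)*(-6) = -27)
q = -1
r = 2/5 (r = (-1 - 1)/(-1 - 4) = -2/(-5) = -2*(-1/5) = 2/5 ≈ 0.40000)
(u(o(-3))*r**2)*q = -27*(2/5)**2*(-1) = -27*4/25*(-1) = -108/25*(-1) = 108/25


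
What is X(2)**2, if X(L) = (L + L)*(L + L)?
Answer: 256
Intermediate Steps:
X(L) = 4*L**2 (X(L) = (2*L)*(2*L) = 4*L**2)
X(2)**2 = (4*2**2)**2 = (4*4)**2 = 16**2 = 256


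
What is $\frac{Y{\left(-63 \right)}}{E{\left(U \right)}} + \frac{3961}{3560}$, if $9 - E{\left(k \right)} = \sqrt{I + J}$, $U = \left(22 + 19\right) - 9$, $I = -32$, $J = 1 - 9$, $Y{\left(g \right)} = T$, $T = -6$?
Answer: $\frac{287041}{430760} - \frac{12 i \sqrt{10}}{121} \approx 0.66636 - 0.31361 i$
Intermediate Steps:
$Y{\left(g \right)} = -6$
$J = -8$
$U = 32$ ($U = 41 - 9 = 32$)
$E{\left(k \right)} = 9 - 2 i \sqrt{10}$ ($E{\left(k \right)} = 9 - \sqrt{-32 - 8} = 9 - \sqrt{-40} = 9 - 2 i \sqrt{10}$)
$\frac{Y{\left(-63 \right)}}{E{\left(U \right)}} + \frac{3961}{3560} = - \frac{6}{9 - 2 i \sqrt{10}} + \frac{3961}{3560} = \frac{3961}{3560} - \frac{6}{9 - 2 i \sqrt{10}}$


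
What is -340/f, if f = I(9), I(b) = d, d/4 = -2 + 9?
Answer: -85/7 ≈ -12.143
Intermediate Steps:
d = 28 (d = 4*(-2 + 9) = 4*7 = 28)
I(b) = 28
f = 28
-340/f = -340/28 = -340*1/28 = -85/7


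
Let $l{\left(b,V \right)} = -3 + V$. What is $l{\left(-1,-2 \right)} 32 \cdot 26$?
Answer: $-4160$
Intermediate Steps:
$l{\left(-1,-2 \right)} 32 \cdot 26 = \left(-3 - 2\right) 32 \cdot 26 = \left(-5\right) 32 \cdot 26 = \left(-160\right) 26 = -4160$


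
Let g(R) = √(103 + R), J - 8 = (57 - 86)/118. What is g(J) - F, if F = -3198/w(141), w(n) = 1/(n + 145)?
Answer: 914628 + √1542142/118 ≈ 9.1464e+5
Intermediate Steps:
J = 915/118 (J = 8 + (57 - 86)/118 = 8 - 29*1/118 = 8 - 29/118 = 915/118 ≈ 7.7542)
w(n) = 1/(145 + n)
F = -914628 (F = -3198/(1/(145 + 141)) = -3198/(1/286) = -3198/1/286 = -3198*286 = -914628)
g(J) - F = √(103 + 915/118) - 1*(-914628) = √(13069/118) + 914628 = √1542142/118 + 914628 = 914628 + √1542142/118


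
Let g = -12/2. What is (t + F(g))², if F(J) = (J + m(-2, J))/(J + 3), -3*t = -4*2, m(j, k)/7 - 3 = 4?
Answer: 1225/9 ≈ 136.11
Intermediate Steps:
m(j, k) = 49 (m(j, k) = 21 + 7*4 = 21 + 28 = 49)
t = 8/3 (t = -(-4)*2/3 = -⅓*(-8) = 8/3 ≈ 2.6667)
g = -6 (g = -12*½ = -6)
F(J) = (49 + J)/(3 + J) (F(J) = (J + 49)/(J + 3) = (49 + J)/(3 + J))
(t + F(g))² = (8/3 + (49 - 6)/(3 - 6))² = (8/3 + 43/(-3))² = (8/3 - ⅓*43)² = (8/3 - 43/3)² = (-35/3)² = 1225/9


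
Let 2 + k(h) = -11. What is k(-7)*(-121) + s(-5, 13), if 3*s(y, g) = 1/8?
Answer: 37753/24 ≈ 1573.0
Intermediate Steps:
s(y, g) = 1/24 (s(y, g) = (1/3)/8 = (1/3)*(1/8) = 1/24)
k(h) = -13 (k(h) = -2 - 11 = -13)
k(-7)*(-121) + s(-5, 13) = -13*(-121) + 1/24 = 1573 + 1/24 = 37753/24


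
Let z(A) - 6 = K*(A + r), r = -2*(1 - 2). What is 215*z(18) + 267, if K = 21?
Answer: 91857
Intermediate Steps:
r = 2 (r = -2*(-1) = 2)
z(A) = 48 + 21*A (z(A) = 6 + 21*(A + 2) = 6 + 21*(2 + A) = 6 + (42 + 21*A) = 48 + 21*A)
215*z(18) + 267 = 215*(48 + 21*18) + 267 = 215*(48 + 378) + 267 = 215*426 + 267 = 91590 + 267 = 91857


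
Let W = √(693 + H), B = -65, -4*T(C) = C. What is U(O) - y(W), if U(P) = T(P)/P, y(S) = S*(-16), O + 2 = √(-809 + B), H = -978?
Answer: -¼ + 16*I*√285 ≈ -0.25 + 270.11*I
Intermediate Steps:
T(C) = -C/4
O = -2 + I*√874 (O = -2 + √(-809 - 65) = -2 + √(-874) = -2 + I*√874 ≈ -2.0 + 29.563*I)
W = I*√285 (W = √(693 - 978) = √(-285) = I*√285 ≈ 16.882*I)
y(S) = -16*S
U(P) = -¼ (U(P) = (-P/4)/P = -¼)
U(O) - y(W) = -¼ - (-16)*I*√285 = -¼ + 16*I*√285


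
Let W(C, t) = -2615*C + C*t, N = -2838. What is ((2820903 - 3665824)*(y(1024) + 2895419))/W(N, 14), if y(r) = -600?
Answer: -222353942209/671058 ≈ -3.3135e+5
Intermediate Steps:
((2820903 - 3665824)*(y(1024) + 2895419))/W(N, 14) = ((2820903 - 3665824)*(-600 + 2895419))/((-2838*(-2615 + 14))) = (-844921*2894819)/((-2838*(-2601))) = -2445893364299/7381638 = -2445893364299*1/7381638 = -222353942209/671058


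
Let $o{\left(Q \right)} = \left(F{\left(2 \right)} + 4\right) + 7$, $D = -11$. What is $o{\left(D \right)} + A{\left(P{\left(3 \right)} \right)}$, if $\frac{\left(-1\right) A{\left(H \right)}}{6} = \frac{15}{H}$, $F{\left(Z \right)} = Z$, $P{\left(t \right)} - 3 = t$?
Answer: $-2$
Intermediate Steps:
$P{\left(t \right)} = 3 + t$
$o{\left(Q \right)} = 13$ ($o{\left(Q \right)} = \left(2 + 4\right) + 7 = 6 + 7 = 13$)
$A{\left(H \right)} = - \frac{90}{H}$ ($A{\left(H \right)} = - 6 \frac{15}{H} = - \frac{90}{H}$)
$o{\left(D \right)} + A{\left(P{\left(3 \right)} \right)} = 13 - \frac{90}{3 + 3} = 13 - \frac{90}{6} = 13 - 15 = -2$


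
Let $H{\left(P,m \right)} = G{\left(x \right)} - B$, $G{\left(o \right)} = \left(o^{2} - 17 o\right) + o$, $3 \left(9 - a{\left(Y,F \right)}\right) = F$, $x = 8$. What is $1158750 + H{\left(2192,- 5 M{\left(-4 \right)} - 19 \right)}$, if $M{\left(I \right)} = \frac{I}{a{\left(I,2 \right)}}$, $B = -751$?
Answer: $1159437$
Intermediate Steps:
$a{\left(Y,F \right)} = 9 - \frac{F}{3}$
$M{\left(I \right)} = \frac{3 I}{25}$ ($M{\left(I \right)} = \frac{I}{9 - \frac{2}{3}} = \frac{I}{\frac{25}{3}} = I \frac{3}{25} = \frac{3 I}{25}$)
$G{\left(o \right)} = o^{2} - 16 o$
$H{\left(P,m \right)} = 687$ ($H{\left(P,m \right)} = 8 \left(-16 + 8\right) - -751 = 8 \left(-8\right) + 751 = -64 + 751 = 687$)
$1158750 + H{\left(2192,- 5 M{\left(-4 \right)} - 19 \right)} = 1158750 + 687 = 1159437$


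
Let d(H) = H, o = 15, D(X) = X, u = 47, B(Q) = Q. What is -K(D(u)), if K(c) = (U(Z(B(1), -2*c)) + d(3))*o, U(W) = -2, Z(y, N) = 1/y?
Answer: -15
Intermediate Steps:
K(c) = 15 (K(c) = (-2 + 3)*15 = 1*15 = 15)
-K(D(u)) = -1*15 = -15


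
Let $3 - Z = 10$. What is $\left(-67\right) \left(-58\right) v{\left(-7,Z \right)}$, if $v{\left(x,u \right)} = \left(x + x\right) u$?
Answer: $380828$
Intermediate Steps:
$Z = -7$ ($Z = 3 - 10 = -7$)
$v{\left(x,u \right)} = 2 u x$ ($v{\left(x,u \right)} = 2 x u = 2 u x$)
$\left(-67\right) \left(-58\right) v{\left(-7,Z \right)} = \left(-67\right) \left(-58\right) 2 \left(-7\right) \left(-7\right) = 3886 \cdot 98 = 380828$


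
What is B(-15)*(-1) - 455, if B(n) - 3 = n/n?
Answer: -459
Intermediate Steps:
B(n) = 4 (B(n) = 3 + n/n = 3 + 1 = 4)
B(-15)*(-1) - 455 = 4*(-1) - 455 = -4 - 455 = -459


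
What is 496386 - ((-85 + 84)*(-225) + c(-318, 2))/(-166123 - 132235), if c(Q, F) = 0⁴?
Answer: 148100734413/298358 ≈ 4.9639e+5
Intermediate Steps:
c(Q, F) = 0
496386 - ((-85 + 84)*(-225) + c(-318, 2))/(-166123 - 132235) = 496386 - ((-85 + 84)*(-225) + 0)/(-166123 - 132235) = 496386 - (-1*(-225) + 0)/(-298358) = 496386 - (225 + 0)*(-1)/298358 = 496386 - 225*(-1)/298358 = 496386 - 1*(-225/298358) = 496386 + 225/298358 = 148100734413/298358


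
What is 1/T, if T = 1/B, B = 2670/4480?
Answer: 267/448 ≈ 0.59598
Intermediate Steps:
B = 267/448 (B = 2670*(1/4480) = 267/448 ≈ 0.59598)
T = 448/267 (T = 1/(267/448) = 448/267 ≈ 1.6779)
1/T = 1/(448/267) = 267/448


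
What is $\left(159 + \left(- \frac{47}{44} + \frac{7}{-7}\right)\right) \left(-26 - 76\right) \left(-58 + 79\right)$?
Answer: $- \frac{7395255}{22} \approx -3.3615 \cdot 10^{5}$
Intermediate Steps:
$\left(159 + \left(- \frac{47}{44} + \frac{7}{-7}\right)\right) \left(-26 - 76\right) \left(-58 + 79\right) = \left(159 + \left(\left(-47\right) \frac{1}{44} + 7 \left(- \frac{1}{7}\right)\right)\right) \left(\left(-102\right) 21\right) = \left(159 - \frac{91}{44}\right) \left(-2142\right) = \frac{6905}{44} \left(-2142\right) = - \frac{7395255}{22}$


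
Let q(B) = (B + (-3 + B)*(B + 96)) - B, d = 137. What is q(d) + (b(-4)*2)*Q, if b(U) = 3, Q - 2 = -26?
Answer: 31078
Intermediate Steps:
Q = -24 (Q = 2 - 26 = -24)
q(B) = (-3 + B)*(96 + B) (q(B) = (B + (-3 + B)*(96 + B)) - B = (-3 + B)*(96 + B))
q(d) + (b(-4)*2)*Q = (-288 + 137² + 93*137) + (3*2)*(-24) = (-288 + 18769 + 12741) + 6*(-24) = 31222 - 144 = 31078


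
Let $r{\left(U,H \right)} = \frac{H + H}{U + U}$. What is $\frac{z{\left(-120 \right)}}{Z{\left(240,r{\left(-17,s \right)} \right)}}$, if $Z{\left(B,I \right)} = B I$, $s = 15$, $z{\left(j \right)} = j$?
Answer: $\frac{17}{30} \approx 0.56667$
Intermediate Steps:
$r{\left(U,H \right)} = \frac{H}{U}$ ($r{\left(U,H \right)} = \frac{2 H}{2 U} = 2 H \frac{1}{2 U} = \frac{H}{U}$)
$\frac{z{\left(-120 \right)}}{Z{\left(240,r{\left(-17,s \right)} \right)}} = - \frac{120}{240 \frac{15}{-17}} = - \frac{120}{240 \cdot 15 \left(- \frac{1}{17}\right)} = - \frac{120}{240 \left(- \frac{15}{17}\right)} = - \frac{120}{- \frac{3600}{17}} = \left(-120\right) \left(- \frac{17}{3600}\right) = \frac{17}{30}$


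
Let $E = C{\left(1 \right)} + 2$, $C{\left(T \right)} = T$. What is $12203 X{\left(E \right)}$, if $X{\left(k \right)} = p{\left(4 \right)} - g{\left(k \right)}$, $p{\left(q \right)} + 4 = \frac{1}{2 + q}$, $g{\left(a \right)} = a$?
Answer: $- \frac{500323}{6} \approx -83387.0$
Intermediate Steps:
$p{\left(q \right)} = -4 + \frac{1}{2 + q}$
$E = 3$ ($E = 1 + 2 = 3$)
$X{\left(k \right)} = - \frac{23}{6} - k$ ($X{\left(k \right)} = \frac{-7 - 16}{2 + 4} - k = \frac{-7 - 16}{6} - k = \frac{1}{6} \left(-23\right) - k = - \frac{23}{6} - k$)
$12203 X{\left(E \right)} = 12203 \left(- \frac{23}{6} - 3\right) = 12203 \left(- \frac{41}{6}\right) = - \frac{500323}{6}$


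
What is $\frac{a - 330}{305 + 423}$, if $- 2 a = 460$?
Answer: $- \frac{10}{13} \approx -0.76923$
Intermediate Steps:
$a = -230$ ($a = \left(- \frac{1}{2}\right) 460 = -230$)
$\frac{a - 330}{305 + 423} = \frac{-230 - 330}{305 + 423} = - \frac{560}{728} = \left(-560\right) \frac{1}{728} = - \frac{10}{13}$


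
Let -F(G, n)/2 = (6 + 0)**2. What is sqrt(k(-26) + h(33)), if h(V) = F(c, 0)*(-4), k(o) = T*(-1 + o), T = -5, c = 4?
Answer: 3*sqrt(47) ≈ 20.567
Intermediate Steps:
F(G, n) = -72 (F(G, n) = -2*(6 + 0)**2 = -2*6**2 = -2*36 = -72)
k(o) = 5 - 5*o (k(o) = -5*(-1 + o) = 5 - 5*o)
h(V) = 288 (h(V) = -72*(-4) = 288)
sqrt(k(-26) + h(33)) = sqrt((5 - 5*(-26)) + 288) = sqrt((5 + 130) + 288) = sqrt(135 + 288) = sqrt(423) = 3*sqrt(47)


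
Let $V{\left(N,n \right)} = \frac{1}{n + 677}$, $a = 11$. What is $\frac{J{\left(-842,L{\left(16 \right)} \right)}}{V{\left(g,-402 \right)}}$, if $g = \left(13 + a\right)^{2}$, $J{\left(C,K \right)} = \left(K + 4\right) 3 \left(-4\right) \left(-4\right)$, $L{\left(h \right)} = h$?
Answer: $264000$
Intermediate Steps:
$J{\left(C,K \right)} = 192 + 48 K$ ($J{\left(C,K \right)} = \left(4 + K\right) \left(\left(-12\right) \left(-4\right)\right) = \left(4 + K\right) 48 = 192 + 48 K$)
$g = 576$ ($g = \left(13 + 11\right)^{2} = 24^{2} = 576$)
$V{\left(N,n \right)} = \frac{1}{677 + n}$
$\frac{J{\left(-842,L{\left(16 \right)} \right)}}{V{\left(g,-402 \right)}} = \frac{192 + 48 \cdot 16}{\frac{1}{677 - 402}} = \frac{192 + 768}{\frac{1}{275}} = 960 \frac{1}{\frac{1}{275}} = 960 \cdot 275 = 264000$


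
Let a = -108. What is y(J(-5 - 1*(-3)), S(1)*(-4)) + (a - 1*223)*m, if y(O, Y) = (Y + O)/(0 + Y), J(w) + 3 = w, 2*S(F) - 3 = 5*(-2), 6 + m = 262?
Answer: -1186295/14 ≈ -84735.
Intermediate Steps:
m = 256 (m = -6 + 262 = 256)
S(F) = -7/2 (S(F) = 3/2 + (5*(-2))/2 = 3/2 + (½)*(-10) = 3/2 - 5 = -7/2)
J(w) = -3 + w
y(O, Y) = (O + Y)/Y
y(J(-5 - 1*(-3)), S(1)*(-4)) + (a - 1*223)*m = ((-3 + (-5 - 1*(-3))) - 7/2*(-4))/((-7/2*(-4))) + (-108 - 1*223)*256 = ((-3 + (-5 + 3)) + 14)/14 + (-108 - 223)*256 = ((-3 - 2) + 14)/14 - 331*256 = (-5 + 14)/14 - 84736 = (1/14)*9 - 84736 = 9/14 - 84736 = -1186295/14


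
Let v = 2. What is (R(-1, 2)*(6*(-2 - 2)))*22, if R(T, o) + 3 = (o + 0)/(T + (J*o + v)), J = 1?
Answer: 1232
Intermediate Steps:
R(T, o) = -3 + o/(2 + T + o) (R(T, o) = -3 + (o + 0)/(T + (1*o + 2)) = -3 + o/(T + (o + 2)) = -3 + o/(T + (2 + o)) = -3 + o/(2 + T + o))
(R(-1, 2)*(6*(-2 - 2)))*22 = (((-6 - 3*(-1) - 2*2)/(2 - 1 + 2))*(6*(-2 - 2)))*22 = (((-6 + 3 - 4)/3)*(6*(-4)))*22 = (((⅓)*(-7))*(-24))*22 = -7/3*(-24)*22 = 56*22 = 1232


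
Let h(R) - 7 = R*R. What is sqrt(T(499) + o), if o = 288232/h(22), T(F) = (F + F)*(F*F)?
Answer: 5*sqrt(2396379711310)/491 ≈ 15764.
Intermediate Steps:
h(R) = 7 + R**2 (h(R) = 7 + R*R = 7 + R**2)
T(F) = 2*F**3 (T(F) = (2*F)*F**2 = 2*F**3)
o = 288232/491 (o = 288232/(7 + 22**2) = 288232/(7 + 484) = 288232/491 ≈ 587.03)
sqrt(T(499) + o) = sqrt(2*499**3 + 288232/491) = sqrt(2*124251499 + 288232/491) = sqrt(248502998 + 288232/491) = sqrt(122015260250/491) = 5*sqrt(2396379711310)/491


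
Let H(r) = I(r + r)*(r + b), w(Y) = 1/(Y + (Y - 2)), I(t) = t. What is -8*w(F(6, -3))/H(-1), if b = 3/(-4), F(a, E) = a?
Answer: -8/35 ≈ -0.22857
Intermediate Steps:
b = -3/4 (b = 3*(-1/4) = -3/4 ≈ -0.75000)
w(Y) = 1/(-2 + 2*Y) (w(Y) = 1/(Y + (-2 + Y)) = 1/(-2 + 2*Y))
H(r) = 2*r*(-3/4 + r) (H(r) = (r + r)*(r - 3/4) = (2*r)*(-3/4 + r) = 2*r*(-3/4 + r))
-8*w(F(6, -3))/H(-1) = -8*1/(2*(-1 + 6))/((1/2)*(-1)*(-3 + 4*(-1))) = -8*(1/2)/5/((1/2)*(-1)*(-3 - 4)) = -8*(1/2)*(1/5)/((1/2)*(-1)*(-7)) = -4/(5*7/2) = -4*2/(5*7) = -8*1/35 = -8/35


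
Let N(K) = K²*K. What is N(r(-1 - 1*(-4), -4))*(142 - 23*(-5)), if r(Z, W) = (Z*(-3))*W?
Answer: 11990592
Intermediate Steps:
r(Z, W) = -3*W*Z (r(Z, W) = (-3*Z)*W = -3*W*Z)
N(K) = K³
N(r(-1 - 1*(-4), -4))*(142 - 23*(-5)) = (-3*(-4)*(-1 - 1*(-4)))³*(142 - 23*(-5)) = (-3*(-4)*(-1 + 4))³*(142 + 115) = (-3*(-4)*3)³*257 = 36³*257 = 46656*257 = 11990592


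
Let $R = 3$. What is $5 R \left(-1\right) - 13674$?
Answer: $-13689$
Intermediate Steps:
$5 R \left(-1\right) - 13674 = 5 \cdot 3 \left(-1\right) - 13674 = 15 \left(-1\right) - 13674 = -15 - 13674 = -13689$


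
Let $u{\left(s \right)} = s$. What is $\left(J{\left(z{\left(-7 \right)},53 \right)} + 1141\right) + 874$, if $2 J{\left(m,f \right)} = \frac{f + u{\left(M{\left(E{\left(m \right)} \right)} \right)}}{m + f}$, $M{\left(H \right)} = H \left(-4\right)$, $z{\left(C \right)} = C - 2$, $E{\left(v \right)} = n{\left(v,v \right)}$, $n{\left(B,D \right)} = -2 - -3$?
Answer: $\frac{177369}{88} \approx 2015.6$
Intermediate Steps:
$n{\left(B,D \right)} = 1$ ($n{\left(B,D \right)} = -2 + 3 = 1$)
$E{\left(v \right)} = 1$
$z{\left(C \right)} = -2 + C$ ($z{\left(C \right)} = C - 2 = -2 + C$)
$M{\left(H \right)} = - 4 H$
$J{\left(m,f \right)} = \frac{-4 + f}{2 \left(f + m\right)}$ ($J{\left(m,f \right)} = \frac{\left(f - 4\right) \frac{1}{m + f}}{2} = \frac{\left(f - 4\right) \frac{1}{f + m}}{2} = \frac{\left(-4 + f\right) \frac{1}{f + m}}{2} = \frac{\frac{1}{f + m} \left(-4 + f\right)}{2} = \frac{-4 + f}{2 \left(f + m\right)}$)
$\left(J{\left(z{\left(-7 \right)},53 \right)} + 1141\right) + 874 = \left(\frac{-2 + \frac{1}{2} \cdot 53}{53 - 9} + 1141\right) + 874 = \left(\frac{-2 + \frac{53}{2}}{53 - 9} + 1141\right) + 874 = \left(\frac{1}{44} \cdot \frac{49}{2} + 1141\right) + 874 = \left(\frac{49}{88} + 1141\right) + 874 = \frac{100457}{88} + 874 = \frac{177369}{88}$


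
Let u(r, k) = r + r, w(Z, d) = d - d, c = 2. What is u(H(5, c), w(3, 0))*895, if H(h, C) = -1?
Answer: -1790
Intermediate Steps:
w(Z, d) = 0
u(r, k) = 2*r
u(H(5, c), w(3, 0))*895 = (2*(-1))*895 = -2*895 = -1790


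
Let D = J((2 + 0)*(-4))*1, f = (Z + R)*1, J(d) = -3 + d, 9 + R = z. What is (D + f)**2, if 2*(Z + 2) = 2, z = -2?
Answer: 529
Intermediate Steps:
Z = -1 (Z = -2 + (1/2)*2 = -2 + 1 = -1)
R = -11 (R = -9 - 2 = -11)
f = -12 (f = (-1 - 11)*1 = -12*1 = -12)
D = -11 (D = (-3 + (2 + 0)*(-4))*1 = (-3 + 2*(-4))*1 = (-3 - 8)*1 = -11*1 = -11)
(D + f)**2 = (-11 - 12)**2 = (-23)**2 = 529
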